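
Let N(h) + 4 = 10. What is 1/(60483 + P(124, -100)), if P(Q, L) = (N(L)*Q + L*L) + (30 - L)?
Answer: 1/71357 ≈ 1.4014e-5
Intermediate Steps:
N(h) = 6 (N(h) = -4 + 10 = 6)
P(Q, L) = 30 + L² - L + 6*Q (P(Q, L) = (6*Q + L*L) + (30 - L) = (6*Q + L²) + (30 - L) = (L² + 6*Q) + (30 - L) = 30 + L² - L + 6*Q)
1/(60483 + P(124, -100)) = 1/(60483 + (30 + (-100)² - 1*(-100) + 6*124)) = 1/(60483 + (30 + 10000 + 100 + 744)) = 1/(60483 + 10874) = 1/71357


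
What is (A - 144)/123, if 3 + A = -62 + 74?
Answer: -45/41 ≈ -1.0976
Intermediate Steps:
A = 9 (A = -3 + (-62 + 74) = -3 + 12 = 9)
(A - 144)/123 = (9 - 144)/123 = (1/123)*(-135) = -45/41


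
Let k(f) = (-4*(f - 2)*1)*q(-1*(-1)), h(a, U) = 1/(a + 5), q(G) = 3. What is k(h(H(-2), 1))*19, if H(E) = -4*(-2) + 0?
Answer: 5700/13 ≈ 438.46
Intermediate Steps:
H(E) = 8 (H(E) = 8 + 0 = 8)
h(a, U) = 1/(5 + a)
k(f) = 24 - 12*f (k(f) = (-4*(f - 2)*1)*3 = (-4*(-2 + f)*1)*3 = ((8 - 4*f)*1)*3 = (8 - 4*f)*3 = 24 - 12*f)
k(h(H(-2), 1))*19 = (24 - 12/(5 + 8))*19 = (24 - 12/13)*19 = (300/13)*19 = 5700/13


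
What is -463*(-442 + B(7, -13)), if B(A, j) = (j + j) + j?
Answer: 222703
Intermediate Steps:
B(A, j) = 3*j (B(A, j) = 2*j + j = 3*j)
-463*(-442 + B(7, -13)) = -463*(-442 + 3*(-13)) = -463*(-442 - 39) = -463*(-481) = 222703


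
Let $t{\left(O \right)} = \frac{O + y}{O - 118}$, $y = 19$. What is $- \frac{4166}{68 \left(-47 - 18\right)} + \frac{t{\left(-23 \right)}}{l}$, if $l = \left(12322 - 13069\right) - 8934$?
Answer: $\frac{2843329903}{3016696410} \approx 0.94253$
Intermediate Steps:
$l = -9681$ ($l = -747 - 8934 = -9681$)
$t{\left(O \right)} = \frac{19 + O}{-118 + O}$ ($t{\left(O \right)} = \frac{O + 19}{O - 118} = \frac{19 + O}{-118 + O}$)
$- \frac{4166}{68 \left(-47 - 18\right)} + \frac{t{\left(-23 \right)}}{l} = - \frac{4166}{68 \left(-47 - 18\right)} + \frac{\frac{1}{-118 - 23} \left(19 - 23\right)}{-9681} = - \frac{4166}{68 \left(-65\right)} + \frac{1}{-141} \left(-4\right) \left(- \frac{1}{9681}\right) = - \frac{4166}{-4420} + \left(- \frac{1}{141}\right) \left(-4\right) \left(- \frac{1}{9681}\right) = \left(-4166\right) \left(- \frac{1}{4420}\right) + \frac{4}{141} \left(- \frac{1}{9681}\right) = \frac{2083}{2210} - \frac{4}{1365021} = \frac{2843329903}{3016696410}$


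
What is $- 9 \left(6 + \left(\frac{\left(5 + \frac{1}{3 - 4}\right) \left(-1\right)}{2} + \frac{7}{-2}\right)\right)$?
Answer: $- \frac{9}{2} \approx -4.5$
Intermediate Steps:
$- 9 \left(6 + \left(\frac{\left(5 + \frac{1}{3 - 4}\right) \left(-1\right)}{2} + \frac{7}{-2}\right)\right) = - 9 \left(6 + \left(\left(5 + \frac{1}{-1}\right) \left(-1\right) \frac{1}{2} + 7 \left(- \frac{1}{2}\right)\right)\right) = - 9 \left(6 - \left(\frac{7}{2} - \left(5 - 1\right) \left(-1\right) \frac{1}{2}\right)\right) = - 9 \left(6 - \left(\frac{7}{2} - 4 \left(-1\right) \frac{1}{2}\right)\right) = - 9 \left(6 - \frac{11}{2}\right) = \left(-9\right) \frac{1}{2} = - \frac{9}{2}$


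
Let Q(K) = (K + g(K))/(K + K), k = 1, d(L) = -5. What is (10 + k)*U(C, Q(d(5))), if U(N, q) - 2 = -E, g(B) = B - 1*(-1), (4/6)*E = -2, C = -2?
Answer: 55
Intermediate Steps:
E = -3 (E = (3/2)*(-2) = -3)
g(B) = 1 + B (g(B) = B + 1 = 1 + B)
Q(K) = (1 + 2*K)/(2*K) (Q(K) = (K + (1 + K))/(K + K) = (1 + 2*K)/((2*K)) = (1 + 2*K)*(1/(2*K)) = (1 + 2*K)/(2*K))
U(N, q) = 5 (U(N, q) = 2 - 1*(-3) = 2 + 3 = 5)
(10 + k)*U(C, Q(d(5))) = (10 + 1)*5 = 11*5 = 55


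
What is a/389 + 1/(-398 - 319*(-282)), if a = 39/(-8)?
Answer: -3941227/314613864 ≈ -0.012527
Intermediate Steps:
a = -39/8 (a = -⅛*39 = -39/8 ≈ -4.8750)
a/389 + 1/(-398 - 319*(-282)) = -39/8/389 + 1/(-398 - 319*(-282)) = -39/8*1/389 - 1/282/(-717) = -39/3112 - 1/717*(-1/282) = -39/3112 + 1/202194 = -3941227/314613864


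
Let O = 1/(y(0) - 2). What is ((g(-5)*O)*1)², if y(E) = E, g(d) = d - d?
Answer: 0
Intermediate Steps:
g(d) = 0
O = -½ (O = 1/(0 - 2) = 1/(-2) = -½ ≈ -0.50000)
((g(-5)*O)*1)² = ((0*(-½))*1)² = (0*1)² = 0² = 0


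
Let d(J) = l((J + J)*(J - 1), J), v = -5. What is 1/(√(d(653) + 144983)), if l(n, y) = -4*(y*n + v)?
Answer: -I*√13159789/171077257 ≈ -2.1205e-5*I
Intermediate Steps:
l(n, y) = 20 - 4*n*y (l(n, y) = -4*(y*n - 5) = -4*(n*y - 5) = -4*(-5 + n*y) = 20 - 4*n*y)
d(J) = 20 - 8*J²*(-1 + J) (d(J) = 20 - 4*(J + J)*(J - 1)*J = 20 - 4*(2*J)*(-1 + J)*J = 20 - 4*2*J*(-1 + J)*J = 20 - 8*J²*(-1 + J))
1/(√(d(653) + 144983)) = 1/(√((20 + 8*653²*(1 - 1*653)) + 144983)) = 1/(√((20 + 8*426409*(1 - 653)) + 144983)) = 1/(√((20 + 8*426409*(-652)) + 144983)) = 1/(√((20 - 2224149344) + 144983)) = 1/(√(-2224149324 + 144983)) = 1/(√(-2224004341)) = 1/(13*I*√13159789) = -I*√13159789/171077257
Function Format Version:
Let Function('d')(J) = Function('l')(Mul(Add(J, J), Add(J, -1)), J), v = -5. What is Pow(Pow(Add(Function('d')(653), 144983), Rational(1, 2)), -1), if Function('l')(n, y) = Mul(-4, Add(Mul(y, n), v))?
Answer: Mul(Rational(-1, 171077257), I, Pow(13159789, Rational(1, 2))) ≈ Mul(-2.1205e-5, I)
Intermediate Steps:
Function('l')(n, y) = Add(20, Mul(-4, n, y)) (Function('l')(n, y) = Mul(-4, Add(Mul(y, n), -5)) = Mul(-4, Add(Mul(n, y), -5)) = Mul(-4, Add(-5, Mul(n, y))) = Add(20, Mul(-4, n, y)))
Function('d')(J) = Add(20, Mul(-8, Pow(J, 2), Add(-1, J))) (Function('d')(J) = Add(20, Mul(-4, Mul(Add(J, J), Add(J, -1)), J)) = Add(20, Mul(-4, Mul(Mul(2, J), Add(-1, J)), J)) = Add(20, Mul(-4, Mul(2, J, Add(-1, J)), J)) = Add(20, Mul(-8, Pow(J, 2), Add(-1, J))))
Pow(Pow(Add(Function('d')(653), 144983), Rational(1, 2)), -1) = Pow(Pow(Add(Add(20, Mul(8, Pow(653, 2), Add(1, Mul(-1, 653)))), 144983), Rational(1, 2)), -1) = Pow(Pow(Add(Add(20, Mul(8, 426409, Add(1, -653))), 144983), Rational(1, 2)), -1) = Pow(Pow(Add(Add(20, Mul(8, 426409, -652)), 144983), Rational(1, 2)), -1) = Pow(Pow(Add(Add(20, -2224149344), 144983), Rational(1, 2)), -1) = Pow(Pow(Add(-2224149324, 144983), Rational(1, 2)), -1) = Pow(Pow(-2224004341, Rational(1, 2)), -1) = Pow(Mul(13, I, Pow(13159789, Rational(1, 2))), -1) = Mul(Rational(-1, 171077257), I, Pow(13159789, Rational(1, 2)))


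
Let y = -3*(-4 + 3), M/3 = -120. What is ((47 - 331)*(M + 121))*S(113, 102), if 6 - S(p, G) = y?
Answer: 203628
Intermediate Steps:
M = -360 (M = 3*(-120) = -360)
y = 3 (y = -3*(-1) = 3)
S(p, G) = 3 (S(p, G) = 6 - 1*3 = 6 - 3 = 3)
((47 - 331)*(M + 121))*S(113, 102) = ((47 - 331)*(-360 + 121))*3 = -284*(-239)*3 = 67876*3 = 203628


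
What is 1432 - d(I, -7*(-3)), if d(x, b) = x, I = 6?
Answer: 1426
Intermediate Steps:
1432 - d(I, -7*(-3)) = 1432 - 1*6 = 1432 - 6 = 1426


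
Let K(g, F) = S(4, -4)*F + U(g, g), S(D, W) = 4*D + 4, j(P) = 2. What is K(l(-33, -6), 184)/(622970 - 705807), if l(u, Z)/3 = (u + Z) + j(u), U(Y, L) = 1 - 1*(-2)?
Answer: -3683/82837 ≈ -0.044461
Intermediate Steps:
U(Y, L) = 3 (U(Y, L) = 1 + 2 = 3)
S(D, W) = 4 + 4*D
l(u, Z) = 6 + 3*Z + 3*u (l(u, Z) = 3*((u + Z) + 2) = 3*((Z + u) + 2) = 3*(2 + Z + u) = 6 + 3*Z + 3*u)
K(g, F) = 3 + 20*F (K(g, F) = (4 + 4*4)*F + 3 = (4 + 16)*F + 3 = 20*F + 3 = 3 + 20*F)
K(l(-33, -6), 184)/(622970 - 705807) = (3 + 20*184)/(622970 - 705807) = (3 + 3680)/(-82837) = 3683*(-1/82837) = -3683/82837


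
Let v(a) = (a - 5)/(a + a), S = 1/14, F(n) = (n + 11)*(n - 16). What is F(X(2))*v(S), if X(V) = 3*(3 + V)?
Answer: 897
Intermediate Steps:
X(V) = 9 + 3*V
F(n) = (-16 + n)*(11 + n) (F(n) = (11 + n)*(-16 + n) = (-16 + n)*(11 + n))
S = 1/14 ≈ 0.071429
v(a) = (-5 + a)/(2*a) (v(a) = (-5 + a)/((2*a)) = (-5 + a)*(1/(2*a)) = (-5 + a)/(2*a))
F(X(2))*v(S) = (-176 + (9 + 3*2)² - 5*(9 + 3*2))*((-5 + 1/14)/(2*(1/14))) = (-176 + (9 + 6)² - 5*(9 + 6))*((½)*14*(-69/14)) = (-176 + 15² - 5*15)*(-69/2) = (-176 + 225 - 75)*(-69/2) = -26*(-69/2) = 897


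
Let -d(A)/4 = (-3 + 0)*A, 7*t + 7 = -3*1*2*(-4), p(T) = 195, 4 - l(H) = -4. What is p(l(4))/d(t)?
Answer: 455/68 ≈ 6.6912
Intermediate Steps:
l(H) = 8 (l(H) = 4 - 1*(-4) = 4 + 4 = 8)
t = 17/7 (t = -1 + (-3*1*2*(-4))/7 = -1 + (-6*(-4))/7 = -1 + (-3*(-8))/7 = -1 + (1/7)*24 = -1 + 24/7 = 17/7 ≈ 2.4286)
d(A) = 12*A (d(A) = -4*(-3 + 0)*A = -(-12)*A = 12*A)
p(l(4))/d(t) = 195/((12*(17/7))) = 195/(204/7) = 195*(7/204) = 455/68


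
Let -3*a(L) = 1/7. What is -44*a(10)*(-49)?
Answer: -308/3 ≈ -102.67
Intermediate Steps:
a(L) = -1/21 (a(L) = -⅓/7 = -⅓*⅐ = -1/21)
-44*a(10)*(-49) = -44*(-1/21)*(-49) = (44/21)*(-49) = -308/3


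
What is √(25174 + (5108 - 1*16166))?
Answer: 2*√3529 ≈ 118.81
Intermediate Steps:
√(25174 + (5108 - 1*16166)) = √(25174 + (5108 - 16166)) = √(25174 - 11058) = √14116 = 2*√3529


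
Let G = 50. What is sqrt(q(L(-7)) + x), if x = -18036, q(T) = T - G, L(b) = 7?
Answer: I*sqrt(18079) ≈ 134.46*I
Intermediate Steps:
q(T) = -50 + T (q(T) = T - 1*50 = T - 50 = -50 + T)
sqrt(q(L(-7)) + x) = sqrt((-50 + 7) - 18036) = sqrt(-43 - 18036) = sqrt(-18079) = I*sqrt(18079)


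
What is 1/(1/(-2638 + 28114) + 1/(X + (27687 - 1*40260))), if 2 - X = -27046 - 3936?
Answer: 156346212/14629 ≈ 10687.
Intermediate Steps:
X = 30984 (X = 2 - (-27046 - 3936) = 2 - 1*(-30982) = 2 + 30982 = 30984)
1/(1/(-2638 + 28114) + 1/(X + (27687 - 1*40260))) = 1/(1/(-2638 + 28114) + 1/(30984 + (27687 - 1*40260))) = 1/(1/25476 + 1/(30984 + (27687 - 40260))) = 1/(1/25476 + 1/(30984 - 12573)) = 1/(1/25476 + 1/18411) = 1/(14629/156346212) = 156346212/14629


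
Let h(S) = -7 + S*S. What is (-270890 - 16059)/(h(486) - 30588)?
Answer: -286949/205601 ≈ -1.3957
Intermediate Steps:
h(S) = -7 + S**2
(-270890 - 16059)/(h(486) - 30588) = (-270890 - 16059)/((-7 + 486**2) - 30588) = -286949/((-7 + 236196) - 30588) = -286949/(236189 - 30588) = -286949/205601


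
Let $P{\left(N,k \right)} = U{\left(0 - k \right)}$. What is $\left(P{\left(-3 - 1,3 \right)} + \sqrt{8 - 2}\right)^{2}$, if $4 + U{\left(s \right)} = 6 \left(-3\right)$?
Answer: $\left(22 - \sqrt{6}\right)^{2} \approx 382.22$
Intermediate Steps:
$U{\left(s \right)} = -22$ ($U{\left(s \right)} = -4 + 6 \left(-3\right) = -4 - 18 = -22$)
$P{\left(N,k \right)} = -22$
$\left(P{\left(-3 - 1,3 \right)} + \sqrt{8 - 2}\right)^{2} = \left(-22 + \sqrt{8 - 2}\right)^{2} = \left(-22 + \sqrt{6}\right)^{2}$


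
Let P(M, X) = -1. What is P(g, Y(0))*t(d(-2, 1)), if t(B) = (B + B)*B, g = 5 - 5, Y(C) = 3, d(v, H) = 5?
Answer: -50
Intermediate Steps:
g = 0
t(B) = 2*B**2 (t(B) = (2*B)*B = 2*B**2)
P(g, Y(0))*t(d(-2, 1)) = -2*5**2 = -2*25 = -1*50 = -50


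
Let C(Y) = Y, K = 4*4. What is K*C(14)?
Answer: 224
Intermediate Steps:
K = 16
K*C(14) = 16*14 = 224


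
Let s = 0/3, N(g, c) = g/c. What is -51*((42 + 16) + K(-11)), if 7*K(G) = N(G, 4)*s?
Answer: -2958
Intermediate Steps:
s = 0 (s = 0*(⅓) = 0)
K(G) = 0 (K(G) = ((G/4)*0)/7 = (⅐)*0 = 0)
-51*((42 + 16) + K(-11)) = -51*((42 + 16) + 0) = -51*(58 + 0) = -51*58 = -2958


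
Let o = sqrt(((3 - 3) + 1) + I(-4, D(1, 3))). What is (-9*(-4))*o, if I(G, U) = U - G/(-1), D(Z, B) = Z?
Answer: 36*I*sqrt(2) ≈ 50.912*I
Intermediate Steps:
I(G, U) = G + U (I(G, U) = U - G*(-1) = U - (-1)*G = U + G = G + U)
o = I*sqrt(2) (o = sqrt(((3 - 3) + 1) + (-4 + 1)) = sqrt((0 + 1) - 3) = sqrt(1 - 3) = sqrt(-2) = I*sqrt(2) ≈ 1.4142*I)
(-9*(-4))*o = (-9*(-4))*(I*sqrt(2)) = 36*(I*sqrt(2)) = 36*I*sqrt(2)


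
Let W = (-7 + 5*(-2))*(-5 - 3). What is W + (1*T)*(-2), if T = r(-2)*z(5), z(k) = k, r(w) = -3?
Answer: 166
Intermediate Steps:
T = -15 (T = -3*5 = -15)
W = 136 (W = (-7 - 10)*(-8) = -17*(-8) = 136)
W + (1*T)*(-2) = 136 + (1*(-15))*(-2) = 136 - 15*(-2) = 136 + 30 = 166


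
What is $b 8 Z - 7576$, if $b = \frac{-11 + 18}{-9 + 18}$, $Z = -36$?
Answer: $-7800$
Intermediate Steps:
$b = \frac{7}{9} \approx 0.77778$
$b 8 Z - 7576 = \frac{7}{9} \cdot 8 \left(-36\right) - 7576 = \frac{56}{9} \left(-36\right) - 7576 = -224 - 7576 = -7800$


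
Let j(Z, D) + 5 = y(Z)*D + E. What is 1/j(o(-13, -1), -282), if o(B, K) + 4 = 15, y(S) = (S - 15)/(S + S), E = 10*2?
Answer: 11/729 ≈ 0.015089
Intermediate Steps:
E = 20
y(S) = (-15 + S)/(2*S) (y(S) = (-15 + S)/((2*S)) = (-15 + S)*(1/(2*S)) = (-15 + S)/(2*S))
o(B, K) = 11 (o(B, K) = -4 + 15 = 11)
j(Z, D) = 15 + D*(-15 + Z)/(2*Z) (j(Z, D) = -5 + (((-15 + Z)/(2*Z))*D + 20) = -5 + (D*(-15 + Z)/(2*Z) + 20) = -5 + (20 + D*(-15 + Z)/(2*Z)) = 15 + D*(-15 + Z)/(2*Z))
1/j(o(-13, -1), -282) = 1/((½)*(30*11 - 282*(-15 + 11))/11) = 1/((½)*(1/11)*(330 - 282*(-4))) = 1/((½)*(1/11)*(330 + 1128)) = 1/((½)*(1/11)*1458) = 1/(729/11) = 11/729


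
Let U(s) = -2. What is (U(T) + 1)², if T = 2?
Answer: 1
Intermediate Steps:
(U(T) + 1)² = (-2 + 1)² = (-1)² = 1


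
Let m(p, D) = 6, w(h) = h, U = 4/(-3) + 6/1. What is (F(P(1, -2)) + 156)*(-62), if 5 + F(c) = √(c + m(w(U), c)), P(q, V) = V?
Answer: -9486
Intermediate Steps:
U = 14/3 (U = 4*(-⅓) + 6*1 = -4/3 + 6 = 14/3 ≈ 4.6667)
F(c) = -5 + √(6 + c) (F(c) = -5 + √(c + 6) = -5 + √(6 + c))
(F(P(1, -2)) + 156)*(-62) = ((-5 + √(6 - 2)) + 156)*(-62) = ((-5 + √4) + 156)*(-62) = ((-5 + 2) + 156)*(-62) = (-3 + 156)*(-62) = 153*(-62) = -9486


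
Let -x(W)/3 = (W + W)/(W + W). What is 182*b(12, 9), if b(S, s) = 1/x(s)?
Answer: -182/3 ≈ -60.667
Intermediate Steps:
x(W) = -3 (x(W) = -3*(W + W)/(W + W) = -3*2*W/(2*W) = -3*2*W*1/(2*W) = -3*1 = -3)
b(S, s) = -⅓ (b(S, s) = 1/(-3) = -⅓)
182*b(12, 9) = 182*(-⅓) = -182/3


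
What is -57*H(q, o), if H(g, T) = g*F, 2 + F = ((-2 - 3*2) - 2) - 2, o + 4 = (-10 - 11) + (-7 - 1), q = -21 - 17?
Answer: -30324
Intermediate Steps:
q = -38
o = -33 (o = -4 + ((-10 - 11) + (-7 - 1)) = -4 + (-21 - 8) = -4 - 29 = -33)
F = -14 (F = -2 + (((-2 - 3*2) - 2) - 2) = -2 + (((-2 - 6) - 2) - 2) = -2 + ((-8 - 2) - 2) = -2 + (-10 - 2) = -2 - 12 = -14)
H(g, T) = -14*g (H(g, T) = g*(-14) = -14*g)
-57*H(q, o) = -(-798)*(-38) = -57*532 = -30324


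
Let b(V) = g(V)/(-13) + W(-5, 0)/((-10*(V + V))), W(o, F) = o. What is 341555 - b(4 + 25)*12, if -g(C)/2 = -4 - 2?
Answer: 128770372/377 ≈ 3.4157e+5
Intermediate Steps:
g(C) = 12 (g(C) = -2*(-4 - 2) = -2*(-6) = 12)
b(V) = -12/13 + 1/(4*V) (b(V) = 12/(-13) - 5*(-1/(10*(V + V))) = 12*(-1/13) - 5*(-1/(20*V)) = -12/13 - 5*(-1/(20*V)) = -12/13 - (-1)/(4*V) = -12/13 + 1/(4*V))
341555 - b(4 + 25)*12 = 341555 - (13 - 48*(4 + 25))/(52*(4 + 25))*12 = 341555 - (1/52)*(13 - 48*29)/29*12 = 341555 - (1/52)*(1/29)*(13 - 1392)*12 = 341555 - (1/52)*(1/29)*(-1379)*12 = 341555 - (-1379)*12/1508 = 341555 - 1*(-4137/377) = 341555 + 4137/377 = 128770372/377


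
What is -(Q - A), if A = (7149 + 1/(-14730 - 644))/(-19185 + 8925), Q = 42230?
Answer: -1332270710785/31547448 ≈ -42231.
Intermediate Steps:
A = -21981745/31547448 (A = (7149 + 1/(-15374))/(-10260) = (7149 - 1/15374)*(-1/10260) = (109908725/15374)*(-1/10260) = -21981745/31547448 ≈ -0.69678)
-(Q - A) = -(42230 - 1*(-21981745/31547448)) = -(42230 + 21981745/31547448) = -1*1332270710785/31547448 = -1332270710785/31547448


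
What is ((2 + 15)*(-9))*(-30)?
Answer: 4590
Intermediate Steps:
((2 + 15)*(-9))*(-30) = (17*(-9))*(-30) = -153*(-30) = 4590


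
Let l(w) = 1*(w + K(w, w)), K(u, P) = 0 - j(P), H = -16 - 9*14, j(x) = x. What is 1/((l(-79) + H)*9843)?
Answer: -1/1397706 ≈ -7.1546e-7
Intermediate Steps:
H = -142 (H = -16 - 126 = -142)
K(u, P) = -P (K(u, P) = 0 - P = -P)
l(w) = 0 (l(w) = 1*(w - w) = 1*0 = 0)
1/((l(-79) + H)*9843) = 1/((0 - 142)*9843) = (1/9843)/(-142) = -1/142*1/9843 = -1/1397706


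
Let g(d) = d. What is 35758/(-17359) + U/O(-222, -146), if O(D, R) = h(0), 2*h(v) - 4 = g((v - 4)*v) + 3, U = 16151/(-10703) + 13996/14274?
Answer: -20521771155940/9282051321543 ≈ -2.2109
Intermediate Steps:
U = -40370093/76387311 (U = 16151*(-1/10703) + 13996*(1/14274) = -16151/10703 + 6998/7137 = -40370093/76387311 ≈ -0.52849)
h(v) = 7/2 + v*(-4 + v)/2 (h(v) = 2 + ((v - 4)*v + 3)/2 = 2 + ((-4 + v)*v + 3)/2 = 2 + (v*(-4 + v) + 3)/2 = 2 + (3 + v*(-4 + v))/2 = 2 + (3/2 + v*(-4 + v)/2) = 7/2 + v*(-4 + v)/2)
O(D, R) = 7/2 (O(D, R) = 7/2 + (½)*0*(-4 + 0) = 7/2 + (½)*0*(-4) = 7/2 + 0 = 7/2)
35758/(-17359) + U/O(-222, -146) = 35758/(-17359) - 40370093/(76387311*7/2) = 35758*(-1/17359) - 40370093/76387311*2/7 = -35758/17359 - 80740186/534711177 = -20521771155940/9282051321543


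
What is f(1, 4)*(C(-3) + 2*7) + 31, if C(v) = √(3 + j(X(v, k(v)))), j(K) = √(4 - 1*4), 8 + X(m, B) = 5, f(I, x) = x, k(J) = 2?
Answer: 87 + 4*√3 ≈ 93.928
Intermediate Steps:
X(m, B) = -3 (X(m, B) = -8 + 5 = -3)
j(K) = 0 (j(K) = √(4 - 4) = √0 = 0)
C(v) = √3 (C(v) = √(3 + 0) = √3)
f(1, 4)*(C(-3) + 2*7) + 31 = 4*(√3 + 2*7) + 31 = 4*(√3 + 14) + 31 = 4*(14 + √3) + 31 = (56 + 4*√3) + 31 = 87 + 4*√3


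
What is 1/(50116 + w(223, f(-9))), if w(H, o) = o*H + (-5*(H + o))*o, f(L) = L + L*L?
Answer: -1/40028 ≈ -2.4983e-5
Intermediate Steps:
f(L) = L + L²
w(H, o) = H*o + o*(-5*H - 5*o) (w(H, o) = H*o + (-5*H - 5*o)*o = H*o + o*(-5*H - 5*o))
1/(50116 + w(223, f(-9))) = 1/(50116 - (-9*(1 - 9))*(4*223 + 5*(-9*(1 - 9)))) = 1/(50116 - (-9*(-8))*(892 + 5*(-9*(-8)))) = 1/(50116 - 1*72*(892 + 5*72)) = 1/(50116 - 1*72*(892 + 360)) = 1/(50116 - 1*72*1252) = 1/(50116 - 90144) = 1/(-40028) = -1/40028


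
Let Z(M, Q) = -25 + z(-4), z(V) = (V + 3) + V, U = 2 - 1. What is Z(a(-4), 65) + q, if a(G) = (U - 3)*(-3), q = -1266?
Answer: -1296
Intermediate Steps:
U = 1
z(V) = 3 + 2*V (z(V) = (3 + V) + V = 3 + 2*V)
a(G) = 6 (a(G) = (1 - 3)*(-3) = -2*(-3) = 6)
Z(M, Q) = -30 (Z(M, Q) = -25 + (3 + 2*(-4)) = -25 + (3 - 8) = -25 - 5 = -30)
Z(a(-4), 65) + q = -30 - 1266 = -1296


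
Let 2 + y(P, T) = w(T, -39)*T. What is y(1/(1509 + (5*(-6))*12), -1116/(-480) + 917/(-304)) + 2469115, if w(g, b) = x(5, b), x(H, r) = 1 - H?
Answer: 938263991/380 ≈ 2.4691e+6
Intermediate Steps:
w(g, b) = -4 (w(g, b) = 1 - 1*5 = 1 - 5 = -4)
y(P, T) = -2 - 4*T
y(1/(1509 + (5*(-6))*12), -1116/(-480) + 917/(-304)) + 2469115 = (-2 - 4*(-1116/(-480) + 917/(-304))) + 2469115 = (-2 - 4*(-1116*(-1/480) + 917*(-1/304))) + 2469115 = (-2 - 4*(93/40 - 917/304)) + 2469115 = (-2 - 4*(-1051/1520)) + 2469115 = (-2 + 1051/380) + 2469115 = 291/380 + 2469115 = 938263991/380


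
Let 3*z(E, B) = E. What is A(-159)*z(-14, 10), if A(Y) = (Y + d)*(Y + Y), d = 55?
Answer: -154336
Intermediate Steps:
A(Y) = 2*Y*(55 + Y) (A(Y) = (Y + 55)*(Y + Y) = (55 + Y)*(2*Y) = 2*Y*(55 + Y))
z(E, B) = E/3
A(-159)*z(-14, 10) = (2*(-159)*(55 - 159))*((⅓)*(-14)) = (2*(-159)*(-104))*(-14/3) = 33072*(-14/3) = -154336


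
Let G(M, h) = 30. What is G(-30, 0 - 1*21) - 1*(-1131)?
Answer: 1161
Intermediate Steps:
G(-30, 0 - 1*21) - 1*(-1131) = 30 - 1*(-1131) = 30 + 1131 = 1161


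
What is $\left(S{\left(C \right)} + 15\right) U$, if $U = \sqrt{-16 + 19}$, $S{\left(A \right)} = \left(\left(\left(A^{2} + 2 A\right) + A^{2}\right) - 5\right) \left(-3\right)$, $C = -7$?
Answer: $- 222 \sqrt{3} \approx -384.52$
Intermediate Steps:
$S{\left(A \right)} = 15 - 6 A - 6 A^{2}$ ($S{\left(A \right)} = \left(\left(2 A + 2 A^{2}\right) - 5\right) \left(-3\right) = \left(-5 + 2 A + 2 A^{2}\right) \left(-3\right) = 15 - 6 A - 6 A^{2}$)
$U = \sqrt{3} \approx 1.732$
$\left(S{\left(C \right)} + 15\right) U = \left(\left(15 - -42 - 6 \left(-7\right)^{2}\right) + 15\right) \sqrt{3} = \left(\left(15 + 42 - 294\right) + 15\right) \sqrt{3} = \left(-237 + 15\right) \sqrt{3} = - 222 \sqrt{3}$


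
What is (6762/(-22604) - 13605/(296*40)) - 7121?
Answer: -95309525203/13381568 ≈ -7122.4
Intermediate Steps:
(6762/(-22604) - 13605/(296*40)) - 7121 = (6762*(-1/22604) - 13605/11840) - 7121 = (-3381/11302 - 13605*1/11840) - 7121 = (-3381/11302 - 2721/2368) - 7121 = -19379475/13381568 - 7121 = -95309525203/13381568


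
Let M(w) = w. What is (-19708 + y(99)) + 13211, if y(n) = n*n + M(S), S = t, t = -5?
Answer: 3299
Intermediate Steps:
S = -5
y(n) = -5 + n**2 (y(n) = n*n - 5 = n**2 - 5 = -5 + n**2)
(-19708 + y(99)) + 13211 = (-19708 + (-5 + 99**2)) + 13211 = (-19708 + (-5 + 9801)) + 13211 = (-19708 + 9796) + 13211 = -9912 + 13211 = 3299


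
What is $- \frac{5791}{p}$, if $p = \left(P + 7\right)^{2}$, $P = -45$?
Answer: $- \frac{5791}{1444} \approx -4.0104$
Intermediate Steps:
$p = 1444$ ($p = \left(-45 + 7\right)^{2} = \left(-38\right)^{2} = 1444$)
$- \frac{5791}{p} = - \frac{5791}{1444}$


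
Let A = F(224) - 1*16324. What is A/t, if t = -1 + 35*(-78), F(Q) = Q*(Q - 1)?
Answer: -33628/2731 ≈ -12.313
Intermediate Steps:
F(Q) = Q*(-1 + Q)
A = 33628 (A = 224*(-1 + 224) - 1*16324 = 224*223 - 16324 = 49952 - 16324 = 33628)
t = -2731 (t = -1 - 2730 = -2731)
A/t = 33628/(-2731) = 33628*(-1/2731) = -33628/2731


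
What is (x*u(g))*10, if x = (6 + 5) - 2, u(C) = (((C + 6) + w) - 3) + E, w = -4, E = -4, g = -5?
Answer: -900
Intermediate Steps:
u(C) = -5 + C (u(C) = (((C + 6) - 4) - 3) - 4 = (((6 + C) - 4) - 3) - 4 = ((2 + C) - 3) - 4 = (-1 + C) - 4 = -5 + C)
x = 9 (x = 11 - 2 = 9)
(x*u(g))*10 = (9*(-5 - 5))*10 = (9*(-10))*10 = -90*10 = -900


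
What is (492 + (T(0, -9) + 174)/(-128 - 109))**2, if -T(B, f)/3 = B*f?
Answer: 1506216100/6241 ≈ 2.4134e+5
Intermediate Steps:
T(B, f) = -3*B*f
(492 + (T(0, -9) + 174)/(-128 - 109))**2 = (492 + (-3*0*(-9) + 174)/(-128 - 109))**2 = (492 + (0 + 174)/(-237))**2 = (492 + 174*(-1/237))**2 = (492 - 58/79)**2 = (38810/79)**2 = 1506216100/6241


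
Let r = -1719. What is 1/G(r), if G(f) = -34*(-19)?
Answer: 1/646 ≈ 0.0015480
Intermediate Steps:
G(f) = 646
1/G(r) = 1/646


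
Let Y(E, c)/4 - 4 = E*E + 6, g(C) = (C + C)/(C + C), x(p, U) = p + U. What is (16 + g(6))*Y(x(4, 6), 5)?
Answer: 7480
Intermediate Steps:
x(p, U) = U + p
g(C) = 1 (g(C) = (2*C)/((2*C)) = (2*C)*(1/(2*C)) = 1)
Y(E, c) = 40 + 4*E² (Y(E, c) = 16 + 4*(E*E + 6) = 16 + 4*(E² + 6) = 16 + 4*(6 + E²) = 16 + (24 + 4*E²) = 40 + 4*E²)
(16 + g(6))*Y(x(4, 6), 5) = (16 + 1)*(40 + 4*(6 + 4)²) = 17*(40 + 4*10²) = 17*(40 + 4*100) = 17*(40 + 400) = 17*440 = 7480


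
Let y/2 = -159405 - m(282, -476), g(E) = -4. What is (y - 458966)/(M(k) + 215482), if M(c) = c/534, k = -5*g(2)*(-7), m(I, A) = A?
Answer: -25926501/7191703 ≈ -3.6051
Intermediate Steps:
k = -140 (k = -5*(-4)*(-7) = 20*(-7) = -140)
y = -317858 (y = 2*(-159405 - 1*(-476)) = 2*(-159405 + 476) = 2*(-158929) = -317858)
M(c) = c/534 (M(c) = c*(1/534) = c/534)
(y - 458966)/(M(k) + 215482) = (-317858 - 458966)/((1/534)*(-140) + 215482) = -776824/(-70/267 + 215482) = -776824/57533624/267 = -776824*267/57533624 = -25926501/7191703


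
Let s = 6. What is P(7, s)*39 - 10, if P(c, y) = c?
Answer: 263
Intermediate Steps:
P(7, s)*39 - 10 = 7*39 - 10 = 273 - 10 = 263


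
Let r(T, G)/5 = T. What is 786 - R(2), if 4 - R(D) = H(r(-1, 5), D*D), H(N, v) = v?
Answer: 786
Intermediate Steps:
r(T, G) = 5*T
R(D) = 4 - D² (R(D) = 4 - D*D = 4 - D²)
786 - R(2) = 786 - (4 - 1*2²) = 786 - (4 - 1*4) = 786 - (4 - 4) = 786 - 1*0 = 786 + 0 = 786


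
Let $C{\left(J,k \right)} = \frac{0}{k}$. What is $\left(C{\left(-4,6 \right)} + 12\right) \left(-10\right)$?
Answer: $-120$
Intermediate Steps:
$C{\left(J,k \right)} = 0$
$\left(C{\left(-4,6 \right)} + 12\right) \left(-10\right) = \left(0 + 12\right) \left(-10\right) = 12 \left(-10\right) = -120$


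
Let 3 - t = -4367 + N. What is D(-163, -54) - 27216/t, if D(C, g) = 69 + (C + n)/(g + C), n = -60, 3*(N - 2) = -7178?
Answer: 145243828/2200597 ≈ 66.002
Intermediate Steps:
N = -7172/3 (N = 2 + (⅓)*(-7178) = 2 - 7178/3 = -7172/3 ≈ -2390.7)
D(C, g) = 69 + (-60 + C)/(C + g) (D(C, g) = 69 + (C - 60)/(g + C) = 69 + (-60 + C)/(C + g))
t = 20282/3 (t = 3 - (-4367 - 7172/3) = 3 - 1*(-20273/3) = 3 + 20273/3 = 20282/3 ≈ 6760.7)
D(-163, -54) - 27216/t = (-60 + 69*(-54) + 70*(-163))/(-163 - 54) - 27216/20282/3 = (-60 - 3726 - 11410)/(-217) - 27216*3/20282 = -1/217*(-15196) - 1*40824/10141 = 15196/217 - 40824/10141 = 145243828/2200597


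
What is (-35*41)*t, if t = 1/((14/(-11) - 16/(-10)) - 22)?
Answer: 78925/1192 ≈ 66.212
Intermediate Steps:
t = -55/1192 (t = 1/((14*(-1/11) - 16*(-⅒)) - 22) = 1/((-14/11 + 8/5) - 22) = 1/(18/55 - 22) = 1/(-1192/55) = -55/1192 ≈ -0.046141)
(-35*41)*t = -35*41*(-55/1192) = -1435*(-55/1192) = 78925/1192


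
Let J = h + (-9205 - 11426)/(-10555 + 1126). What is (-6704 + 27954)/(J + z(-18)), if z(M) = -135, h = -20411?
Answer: -66788750/64569201 ≈ -1.0344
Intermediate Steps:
J = -64144896/3143 (J = -20411 + (-9205 - 11426)/(-10555 + 1126) = -20411 - 20631/(-9429) = -20411 - 20631*(-1/9429) = -20411 + 6877/3143 = -64144896/3143 ≈ -20409.)
(-6704 + 27954)/(J + z(-18)) = (-6704 + 27954)/(-64144896/3143 - 135) = 21250/(-64569201/3143) = 21250*(-3143/64569201) = -66788750/64569201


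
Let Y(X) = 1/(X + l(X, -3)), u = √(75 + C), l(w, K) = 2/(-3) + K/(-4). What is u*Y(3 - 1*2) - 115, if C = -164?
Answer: -115 + 12*I*√89/13 ≈ -115.0 + 8.7083*I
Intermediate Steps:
l(w, K) = -⅔ - K/4 (l(w, K) = 2*(-⅓) + K*(-¼) = -⅔ - K/4)
u = I*√89 (u = √(75 - 164) = √(-89) = I*√89 ≈ 9.434*I)
Y(X) = 1/(1/12 + X) (Y(X) = 1/(X + (-⅔ - ¼*(-3))) = 1/(X + (-⅔ + ¾)) = 1/(X + 1/12) = 1/(1/12 + X))
u*Y(3 - 1*2) - 115 = (I*√89)*(12/(1 + 12*(3 - 1*2))) - 115 = (I*√89)*(12/(1 + 12*(3 - 2))) - 115 = (I*√89)*(12/(1 + 12*1)) - 115 = (I*√89)*(12/(1 + 12)) - 115 = (I*√89)*(12/13) - 115 = 12*I*√89/13 - 115 = -115 + 12*I*√89/13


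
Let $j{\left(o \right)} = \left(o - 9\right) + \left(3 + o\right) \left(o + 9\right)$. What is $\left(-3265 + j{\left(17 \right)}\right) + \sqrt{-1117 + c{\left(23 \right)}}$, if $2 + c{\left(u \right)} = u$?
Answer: $-2737 + 2 i \sqrt{274} \approx -2737.0 + 33.106 i$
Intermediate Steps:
$c{\left(u \right)} = -2 + u$
$j{\left(o \right)} = -9 + o + \left(3 + o\right) \left(9 + o\right)$ ($j{\left(o \right)} = \left(-9 + o\right) + \left(3 + o\right) \left(9 + o\right) = -9 + o + \left(3 + o\right) \left(9 + o\right)$)
$\left(-3265 + j{\left(17 \right)}\right) + \sqrt{-1117 + c{\left(23 \right)}} = \left(-3265 + \left(18 + 17^{2} + 13 \cdot 17\right)\right) + \sqrt{-1117 + \left(-2 + 23\right)} = \left(-3265 + \left(18 + 289 + 221\right)\right) + \sqrt{-1117 + 21} = \left(-3265 + 528\right) + \sqrt{-1096} = -2737 + 2 i \sqrt{274}$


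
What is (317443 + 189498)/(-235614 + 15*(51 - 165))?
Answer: -506941/237324 ≈ -2.1361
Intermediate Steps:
(317443 + 189498)/(-235614 + 15*(51 - 165)) = 506941/(-235614 + 15*(-114)) = 506941/(-235614 - 1710) = 506941/(-237324) = 506941*(-1/237324) = -506941/237324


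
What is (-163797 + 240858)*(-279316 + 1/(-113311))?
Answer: -2438947920420897/113311 ≈ -2.1524e+10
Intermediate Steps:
(-163797 + 240858)*(-279316 + 1/(-113311)) = 77061*(-279316 - 1/113311) = 77061*(-31649575277/113311) = -2438947920420897/113311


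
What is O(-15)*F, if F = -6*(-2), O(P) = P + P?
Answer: -360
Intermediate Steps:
O(P) = 2*P
F = 12
O(-15)*F = (2*(-15))*12 = -30*12 = -360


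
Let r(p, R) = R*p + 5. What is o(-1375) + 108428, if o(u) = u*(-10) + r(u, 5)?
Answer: 115308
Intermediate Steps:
r(p, R) = 5 + R*p
o(u) = 5 - 5*u (o(u) = u*(-10) + (5 + 5*u) = -10*u + (5 + 5*u) = 5 - 5*u)
o(-1375) + 108428 = (5 - 5*(-1375)) + 108428 = (5 + 6875) + 108428 = 6880 + 108428 = 115308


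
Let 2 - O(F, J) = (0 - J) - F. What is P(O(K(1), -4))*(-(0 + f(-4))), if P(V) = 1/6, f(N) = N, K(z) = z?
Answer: ⅔ ≈ 0.66667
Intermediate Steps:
O(F, J) = 2 + F + J (O(F, J) = 2 - ((0 - J) - F) = 2 - (-J - F) = 2 - (-F - J) = 2 + (F + J) = 2 + F + J)
P(V) = ⅙
P(O(K(1), -4))*(-(0 + f(-4))) = (-(0 - 4))/6 = (-1*(-4))/6 = (⅙)*4 = ⅔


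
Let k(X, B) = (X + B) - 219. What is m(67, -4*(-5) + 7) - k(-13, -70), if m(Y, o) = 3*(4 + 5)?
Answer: 329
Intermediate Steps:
k(X, B) = -219 + B + X (k(X, B) = (B + X) - 219 = -219 + B + X)
m(Y, o) = 27 (m(Y, o) = 3*9 = 27)
m(67, -4*(-5) + 7) - k(-13, -70) = 27 - (-219 - 70 - 13) = 27 - 1*(-302) = 27 + 302 = 329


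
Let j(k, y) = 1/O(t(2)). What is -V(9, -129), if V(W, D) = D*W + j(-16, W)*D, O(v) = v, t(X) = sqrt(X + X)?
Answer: 2451/2 ≈ 1225.5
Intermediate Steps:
t(X) = sqrt(2)*sqrt(X) (t(X) = sqrt(2*X) = sqrt(2)*sqrt(X))
j(k, y) = 1/2 (j(k, y) = 1/(sqrt(2)*sqrt(2)) = 1/2)
V(W, D) = D/2 + D*W (V(W, D) = D*W + D/2 = D/2 + D*W)
-V(9, -129) = -(-129)*(1/2 + 9) = -(-129)*19/2 = -1*(-2451/2) = 2451/2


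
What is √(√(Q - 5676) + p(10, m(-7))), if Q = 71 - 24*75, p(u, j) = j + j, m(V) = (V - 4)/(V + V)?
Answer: √(77 + 49*I*√7405)/7 ≈ 6.6196 + 6.4998*I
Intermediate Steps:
m(V) = (-4 + V)/(2*V) (m(V) = (-4 + V)/((2*V)) = (-4 + V)*(1/(2*V)) = (-4 + V)/(2*V))
p(u, j) = 2*j
Q = -1729 (Q = 71 - 1800 = -1729)
√(√(Q - 5676) + p(10, m(-7))) = √(√(-1729 - 5676) + 2*((½)*(-4 - 7)/(-7))) = √(√(-7405) + 2*((½)*(-⅐)*(-11))) = √(I*√7405 + 2*(11/14)) = √(I*√7405 + 11/7) = √(11/7 + I*√7405)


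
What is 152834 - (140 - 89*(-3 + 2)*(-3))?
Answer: 152961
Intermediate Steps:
152834 - (140 - 89*(-3 + 2)*(-3)) = 152834 - (140 - (-89)*(-3)) = 152834 - (140 - 89*3) = 152834 - (140 - 267) = 152834 - 1*(-127) = 152834 + 127 = 152961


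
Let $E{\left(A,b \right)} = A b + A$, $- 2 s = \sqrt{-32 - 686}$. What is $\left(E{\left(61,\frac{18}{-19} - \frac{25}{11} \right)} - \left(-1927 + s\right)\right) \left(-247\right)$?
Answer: $- \frac{4867707}{11} - \frac{247 i \sqrt{718}}{2} \approx -4.4252 \cdot 10^{5} - 3309.2 i$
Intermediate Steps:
$s = - \frac{i \sqrt{718}}{2}$ ($s = - \frac{\sqrt{-32 - 686}}{2} = - \frac{\sqrt{-718}}{2} = - \frac{i \sqrt{718}}{2} \approx - 13.398 i$)
$E{\left(A,b \right)} = A + A b$
$\left(E{\left(61,\frac{18}{-19} - \frac{25}{11} \right)} - \left(-1927 + s\right)\right) \left(-247\right) = \left(61 \left(1 + \left(\frac{18}{-19} - \frac{25}{11}\right)\right) + \left(1927 - - \frac{i \sqrt{718}}{2}\right)\right) \left(-247\right) = \left(61 \left(1 + \left(18 \left(- \frac{1}{19}\right) - \frac{25}{11}\right)\right) + \left(1927 + \frac{i \sqrt{718}}{2}\right)\right) \left(-247\right) = \left(61 \left(1 - \frac{673}{209}\right) + \left(1927 + \frac{i \sqrt{718}}{2}\right)\right) \left(-247\right) = \left(61 \left(- \frac{464}{209}\right) + \left(1927 + \frac{i \sqrt{718}}{2}\right)\right) \left(-247\right) = \left(- \frac{28304}{209} + \left(1927 + \frac{i \sqrt{718}}{2}\right)\right) \left(-247\right) = \left(\frac{374439}{209} + \frac{i \sqrt{718}}{2}\right) \left(-247\right) = - \frac{4867707}{11} - \frac{247 i \sqrt{718}}{2}$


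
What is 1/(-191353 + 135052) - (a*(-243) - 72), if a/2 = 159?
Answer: 4354657145/56301 ≈ 77346.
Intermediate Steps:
a = 318 (a = 2*159 = 318)
1/(-191353 + 135052) - (a*(-243) - 72) = 1/(-191353 + 135052) - (318*(-243) - 72) = 1/(-56301) - (-77274 - 72) = -1/56301 - 1*(-77346) = -1/56301 + 77346 = 4354657145/56301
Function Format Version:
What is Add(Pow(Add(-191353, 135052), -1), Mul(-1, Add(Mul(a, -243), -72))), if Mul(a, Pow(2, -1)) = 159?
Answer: Rational(4354657145, 56301) ≈ 77346.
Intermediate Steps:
a = 318 (a = Mul(2, 159) = 318)
Add(Pow(Add(-191353, 135052), -1), Mul(-1, Add(Mul(a, -243), -72))) = Add(Pow(Add(-191353, 135052), -1), Mul(-1, Add(Mul(318, -243), -72))) = Add(Pow(-56301, -1), Mul(-1, Add(-77274, -72))) = Add(Rational(-1, 56301), Mul(-1, -77346)) = Add(Rational(-1, 56301), 77346) = Rational(4354657145, 56301)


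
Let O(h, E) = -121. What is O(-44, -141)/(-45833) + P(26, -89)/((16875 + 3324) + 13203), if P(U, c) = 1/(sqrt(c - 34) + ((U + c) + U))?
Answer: 6028434043/2284123488072 - I*sqrt(123)/49835784 ≈ 0.0026393 - 2.2254e-7*I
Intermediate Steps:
P(U, c) = 1/(c + sqrt(-34 + c) + 2*U) (P(U, c) = 1/(sqrt(-34 + c) + (c + 2*U)) = 1/(c + sqrt(-34 + c) + 2*U))
O(-44, -141)/(-45833) + P(26, -89)/((16875 + 3324) + 13203) = -121/(-45833) + 1/((-89 + sqrt(-34 - 89) + 2*26)*((16875 + 3324) + 13203)) = -121*(-1/45833) + 1/((-89 + sqrt(-123) + 52)*(20199 + 13203)) = 121/45833 + 1/((-89 + I*sqrt(123) + 52)*33402) = 121/45833 + (1/33402)/(-37 + I*sqrt(123)) = 121/45833 + 1/(33402*(-37 + I*sqrt(123)))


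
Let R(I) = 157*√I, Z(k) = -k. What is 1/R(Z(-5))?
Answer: √5/785 ≈ 0.0028485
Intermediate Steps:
1/R(Z(-5)) = 1/(157*√(-1*(-5))) = 1/(157*√5) = √5/785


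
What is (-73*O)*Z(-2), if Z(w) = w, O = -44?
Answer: -6424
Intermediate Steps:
(-73*O)*Z(-2) = -73*(-44)*(-2) = 3212*(-2) = -6424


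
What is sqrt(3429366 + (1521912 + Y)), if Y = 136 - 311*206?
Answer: 2*sqrt(1221837) ≈ 2210.7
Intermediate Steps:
Y = -63930 (Y = 136 - 64066 = -63930)
sqrt(3429366 + (1521912 + Y)) = sqrt(3429366 + (1521912 - 63930)) = sqrt(3429366 + 1457982) = sqrt(4887348) = 2*sqrt(1221837)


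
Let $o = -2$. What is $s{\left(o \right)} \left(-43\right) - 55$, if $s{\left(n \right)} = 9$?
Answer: $-442$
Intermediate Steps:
$s{\left(o \right)} \left(-43\right) - 55 = 9 \left(-43\right) - 55 = -387 - 55 = -442$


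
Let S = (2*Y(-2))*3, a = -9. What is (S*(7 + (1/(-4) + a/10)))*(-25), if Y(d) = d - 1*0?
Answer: 1755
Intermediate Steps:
Y(d) = d (Y(d) = d + 0 = d)
S = -12 (S = (2*(-2))*3 = -4*3 = -12)
(S*(7 + (1/(-4) + a/10)))*(-25) = -12*(7 + (1/(-4) - 9/10))*(-25) = -12*(7 + (1*(-¼) - 9*⅒))*(-25) = -12*(7 + (-¼ - 9/10))*(-25) = -12*(7 - 23/20)*(-25) = -12*117/20*(-25) = -351/5*(-25) = 1755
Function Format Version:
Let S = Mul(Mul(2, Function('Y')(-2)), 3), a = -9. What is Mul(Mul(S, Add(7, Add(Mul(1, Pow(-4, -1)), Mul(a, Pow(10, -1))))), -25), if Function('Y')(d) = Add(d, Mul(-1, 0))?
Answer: 1755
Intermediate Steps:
Function('Y')(d) = d (Function('Y')(d) = Add(d, 0) = d)
S = -12 (S = Mul(Mul(2, -2), 3) = Mul(-4, 3) = -12)
Mul(Mul(S, Add(7, Add(Mul(1, Pow(-4, -1)), Mul(a, Pow(10, -1))))), -25) = Mul(Mul(-12, Add(7, Add(Mul(1, Pow(-4, -1)), Mul(-9, Pow(10, -1))))), -25) = Mul(Mul(-12, Add(7, Add(Mul(1, Rational(-1, 4)), Mul(-9, Rational(1, 10))))), -25) = Mul(Mul(-12, Add(7, Add(Rational(-1, 4), Rational(-9, 10)))), -25) = Mul(Mul(-12, Add(7, Rational(-23, 20))), -25) = Mul(Mul(-12, Rational(117, 20)), -25) = Mul(Rational(-351, 5), -25) = 1755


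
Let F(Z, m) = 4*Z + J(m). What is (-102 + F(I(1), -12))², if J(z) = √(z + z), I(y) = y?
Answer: 9580 - 392*I*√6 ≈ 9580.0 - 960.2*I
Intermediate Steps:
J(z) = √2*√z (J(z) = √(2*z) = √2*√z)
F(Z, m) = 4*Z + √2*√m
(-102 + F(I(1), -12))² = (-102 + (4*1 + √2*√(-12)))² = (-102 + (4 + √2*(2*I*√3)))² = (-102 + (4 + 2*I*√6))² = (-98 + 2*I*√6)²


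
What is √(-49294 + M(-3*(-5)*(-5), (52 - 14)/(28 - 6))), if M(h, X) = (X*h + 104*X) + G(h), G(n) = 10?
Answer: I*√5957303/11 ≈ 221.89*I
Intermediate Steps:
M(h, X) = 10 + 104*X + X*h (M(h, X) = (X*h + 104*X) + 10 = (104*X + X*h) + 10 = 10 + 104*X + X*h)
√(-49294 + M(-3*(-5)*(-5), (52 - 14)/(28 - 6))) = √(-49294 + (10 + 104*((52 - 14)/(28 - 6)) + ((52 - 14)/(28 - 6))*(-3*(-5)*(-5)))) = √(-49294 + (10 + 104*(38/22) + (38/22)*(15*(-5)))) = √(-49294 + (10 + 104*(38*(1/22)) + (38*(1/22))*(-75))) = √(-49294 + (10 + 104*(19/11) + (19/11)*(-75))) = √(-49294 + (10 + 1976/11 - 1425/11)) = √(-49294 + 661/11) = √(-541573/11) = I*√5957303/11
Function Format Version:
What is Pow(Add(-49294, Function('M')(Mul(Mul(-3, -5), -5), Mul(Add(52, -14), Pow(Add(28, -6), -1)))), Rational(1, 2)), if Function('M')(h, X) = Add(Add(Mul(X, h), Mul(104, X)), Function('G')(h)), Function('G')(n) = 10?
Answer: Mul(Rational(1, 11), I, Pow(5957303, Rational(1, 2))) ≈ Mul(221.89, I)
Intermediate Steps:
Function('M')(h, X) = Add(10, Mul(104, X), Mul(X, h)) (Function('M')(h, X) = Add(Add(Mul(X, h), Mul(104, X)), 10) = Add(Add(Mul(104, X), Mul(X, h)), 10) = Add(10, Mul(104, X), Mul(X, h)))
Pow(Add(-49294, Function('M')(Mul(Mul(-3, -5), -5), Mul(Add(52, -14), Pow(Add(28, -6), -1)))), Rational(1, 2)) = Pow(Add(-49294, Add(10, Mul(104, Mul(Add(52, -14), Pow(Add(28, -6), -1))), Mul(Mul(Add(52, -14), Pow(Add(28, -6), -1)), Mul(Mul(-3, -5), -5)))), Rational(1, 2)) = Pow(Add(-49294, Add(10, Mul(104, Mul(38, Pow(22, -1))), Mul(Mul(38, Pow(22, -1)), Mul(15, -5)))), Rational(1, 2)) = Pow(Add(-49294, Add(10, Mul(104, Mul(38, Rational(1, 22))), Mul(Mul(38, Rational(1, 22)), -75))), Rational(1, 2)) = Pow(Add(-49294, Add(10, Mul(104, Rational(19, 11)), Mul(Rational(19, 11), -75))), Rational(1, 2)) = Pow(Add(-49294, Add(10, Rational(1976, 11), Rational(-1425, 11))), Rational(1, 2)) = Pow(Add(-49294, Rational(661, 11)), Rational(1, 2)) = Pow(Rational(-541573, 11), Rational(1, 2)) = Mul(Rational(1, 11), I, Pow(5957303, Rational(1, 2)))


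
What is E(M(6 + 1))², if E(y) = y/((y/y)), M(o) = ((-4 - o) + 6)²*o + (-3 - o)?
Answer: 27225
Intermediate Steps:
M(o) = -3 - o + o*(2 - o)² (M(o) = (2 - o)²*o + (-3 - o) = o*(2 - o)² + (-3 - o) = -3 - o + o*(2 - o)²)
E(y) = y (E(y) = y/1 = y*1 = y)
E(M(6 + 1))² = (-3 - (6 + 1) + (6 + 1)*(-2 + (6 + 1))²)² = (-3 - 1*7 + 7*(-2 + 7)²)² = (-3 - 7 + 7*5²)² = (-3 - 7 + 7*25)² = (-3 - 7 + 175)² = 165² = 27225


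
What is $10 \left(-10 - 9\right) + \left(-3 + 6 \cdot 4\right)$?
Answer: $-169$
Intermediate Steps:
$10 \left(-10 - 9\right) + \left(-3 + 6 \cdot 4\right) = 10 \left(-10 - 9\right) + \left(-3 + 24\right) = 10 \left(-19\right) + 21 = -190 + 21 = -169$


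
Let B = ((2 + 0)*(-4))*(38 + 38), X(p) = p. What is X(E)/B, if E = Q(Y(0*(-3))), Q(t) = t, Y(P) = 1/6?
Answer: -1/3648 ≈ -0.00027412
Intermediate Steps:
Y(P) = ⅙
E = ⅙ ≈ 0.16667
B = -608 (B = (2*(-4))*76 = -8*76 = -608)
X(E)/B = (⅙)/(-608) = (⅙)*(-1/608) = -1/3648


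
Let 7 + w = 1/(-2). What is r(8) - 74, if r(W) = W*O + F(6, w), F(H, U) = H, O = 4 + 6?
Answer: 12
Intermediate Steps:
O = 10
w = -15/2 (w = -7 + 1/(-2) = -7 - ½ = -15/2 ≈ -7.5000)
r(W) = 6 + 10*W (r(W) = W*10 + 6 = 10*W + 6 = 6 + 10*W)
r(8) - 74 = (6 + 10*8) - 74 = (6 + 80) - 74 = 86 - 74 = 12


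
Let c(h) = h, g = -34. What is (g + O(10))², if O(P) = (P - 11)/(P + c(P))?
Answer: 463761/400 ≈ 1159.4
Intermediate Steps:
O(P) = (-11 + P)/(2*P) (O(P) = (P - 11)/(P + P) = (-11 + P)/((2*P)) = (-11 + P)*(1/(2*P)) = (-11 + P)/(2*P))
(g + O(10))² = (-34 + (½)*(-11 + 10)/10)² = (-34 + (½)*(⅒)*(-1))² = (-34 - 1/20)² = (-681/20)² = 463761/400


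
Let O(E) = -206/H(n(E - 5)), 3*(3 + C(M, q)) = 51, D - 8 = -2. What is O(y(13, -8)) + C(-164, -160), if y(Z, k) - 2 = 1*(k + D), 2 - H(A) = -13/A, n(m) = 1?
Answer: 4/15 ≈ 0.26667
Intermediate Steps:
D = 6 (D = 8 - 2 = 6)
H(A) = 2 + 13/A (H(A) = 2 - (-13)/A = 2 + 13/A)
y(Z, k) = 8 + k (y(Z, k) = 2 + 1*(k + 6) = 2 + 1*(6 + k) = 2 + (6 + k) = 8 + k)
C(M, q) = 14 (C(M, q) = -3 + (⅓)*51 = -3 + 17 = 14)
O(E) = -206/15 (O(E) = -206/(2 + 13/1) = -206/(2 + 13*1) = -206/(2 + 13) = -206/15)
O(y(13, -8)) + C(-164, -160) = -206/15 + 14 = 4/15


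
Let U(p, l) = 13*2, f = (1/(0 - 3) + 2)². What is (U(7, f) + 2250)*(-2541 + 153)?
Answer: -5435088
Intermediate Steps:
f = 25/9 (f = (1/(-3) + 2)² = (-⅓ + 2)² = (5/3)² = 25/9 ≈ 2.7778)
U(p, l) = 26
(U(7, f) + 2250)*(-2541 + 153) = (26 + 2250)*(-2541 + 153) = 2276*(-2388) = -5435088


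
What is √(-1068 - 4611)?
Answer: 3*I*√631 ≈ 75.359*I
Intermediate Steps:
√(-1068 - 4611) = √(-5679) = 3*I*√631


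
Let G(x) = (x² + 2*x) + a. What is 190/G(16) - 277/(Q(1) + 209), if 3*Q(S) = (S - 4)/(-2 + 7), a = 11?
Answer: -215755/312156 ≈ -0.69118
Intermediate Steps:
G(x) = 11 + x² + 2*x (G(x) = (x² + 2*x) + 11 = 11 + x² + 2*x)
Q(S) = -4/15 + S/15 (Q(S) = ((S - 4)/(-2 + 7))/3 = ((-4 + S)/5)/3 = ((-4 + S)*(⅕))/3 = (-⅘ + S/5)/3 = -4/15 + S/15)
190/G(16) - 277/(Q(1) + 209) = 190/(11 + 16² + 2*16) - 277/((-4/15 + (1/15)*1) + 209) = 190/(11 + 256 + 32) - 277/((-4/15 + 1/15) + 209) = 190/299 - 277/(-⅕ + 209) = 190*(1/299) - 277/1044/5 = 190/299 - 277*5/1044 = 190/299 - 1385/1044 = -215755/312156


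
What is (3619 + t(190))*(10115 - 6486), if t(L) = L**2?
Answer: 144140251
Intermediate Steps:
(3619 + t(190))*(10115 - 6486) = (3619 + 190**2)*(10115 - 6486) = (3619 + 36100)*3629 = 39719*3629 = 144140251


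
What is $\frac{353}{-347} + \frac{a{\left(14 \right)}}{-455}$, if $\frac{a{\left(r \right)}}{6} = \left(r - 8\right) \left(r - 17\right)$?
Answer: $- \frac{123139}{157885} \approx -0.77993$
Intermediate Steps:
$a{\left(r \right)} = 6 \left(-17 + r\right) \left(-8 + r\right)$ ($a{\left(r \right)} = 6 \left(r - 8\right) \left(r - 17\right) = 6 \left(-8 + r\right) \left(-17 + r\right) = 6 \left(-17 + r\right) \left(-8 + r\right)$)
$\frac{353}{-347} + \frac{a{\left(14 \right)}}{-455} = \frac{353}{-347} + \frac{816 - 2100 + 6 \cdot 14^{2}}{-455} = 353 \left(- \frac{1}{347}\right) + \left(816 - 2100 + 6 \cdot 196\right) \left(- \frac{1}{455}\right) = - \frac{353}{347} + \left(816 - 2100 + 1176\right) \left(- \frac{1}{455}\right) = - \frac{353}{347} - - \frac{108}{455} = - \frac{353}{347} + \frac{108}{455} = - \frac{123139}{157885}$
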